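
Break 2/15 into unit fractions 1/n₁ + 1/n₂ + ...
1/8 + 1/120

Greedy algorithm:
2/15: ceiling(15/2) = 8, use 1/8
1/120: ceiling(120/1) = 120, use 1/120
Result: 2/15 = 1/8 + 1/120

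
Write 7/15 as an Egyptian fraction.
1/3 + 1/8 + 1/120

Greedy algorithm:
7/15: ceiling(15/7) = 3, use 1/3
2/15: ceiling(15/2) = 8, use 1/8
1/120: ceiling(120/1) = 120, use 1/120
Result: 7/15 = 1/3 + 1/8 + 1/120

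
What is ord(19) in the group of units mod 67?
33

67 is prime, so ord(19) divides φ(67) = 66.
Divisors of 66: 1, 2, 3, 6, 11, 22, 33, 66.
Repeated squaring: 19^1 ≡ 19, 19^2 ≡ 26, 19^4 ≡ 6, 19^8 ≡ 36, 19^16 ≡ 23, 19^32 ≡ 60, 19^64 ≡ 49 (mod 67).
Test 19^d mod 67 for each divisor d in increasing order:
19^1 ≡ 19
19^2 ≡ 26
19^3 = 19^2·19^1 ≡ 25
19^6 = 19^4·19^2 ≡ 22
19^11 = 19^8·19^2·19^1 ≡ 29
19^22 = 19^16·19^4·19^2 ≡ 37
19^33 = 19^32·19^1 ≡ 1  ← first divisor giving 1
The order is 33.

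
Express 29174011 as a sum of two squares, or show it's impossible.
Not possible

Factorization: 29174011 = 67^3 × 97
By Fermat: n is sum of two squares iff every prime p ≡ 3 (mod 4) appears to even power.
Prime(s) ≡ 3 (mod 4) with odd exponent: [(67, 3)]
Therefore 29174011 cannot be expressed as a² + b².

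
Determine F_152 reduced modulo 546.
105

Matrix identity: Q^n = [[F_(n+1), F_n], [F_n, F_(n-1)]] with Q = [[1,1],[1,0]].
n = 152 = 10011000₂. Square-and-multiply, entries mod 546:
Q^1 = [[1,1],[1,0]]
Q^2 = (Q^1)² = [[2,1],[1,1]]
Q^4 = (Q^2)² = [[5,3],[3,2]]
Q^9 = (Q^4)²·Q = [[55,34],[34,21]]
Q^19 = (Q^9)²·Q = [[213,359],[359,400]]
Q^38 = (Q^19)² = [[76,29],[29,47]]
Q^76 = (Q^38)² = [[65,291],[291,320]]
Q^152 = (Q^76)² = [[454,105],[105,349]]
F_152 mod 546 = Q^152[0][1] = 105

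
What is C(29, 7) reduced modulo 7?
4

Using Lucas' theorem:
Write n=29 and k=7 in base 7:
n in base 7: [4, 1]
k in base 7: [1, 0]
C(29,7) mod 7 = ∏ C(n_i, k_i) mod 7
Digit binomials (mod 7): C(4,1) = 4; C(1,0) = 1
Product: 4 × 1 = 4 ≡ 4 (mod 7)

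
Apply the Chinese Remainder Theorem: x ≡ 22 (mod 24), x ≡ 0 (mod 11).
22

Using Chinese Remainder Theorem:
M = 24 × 11 = 264
M1 = 11, M2 = 24
y1 = 11^(-1) mod 24 = 11
y2 = 24^(-1) mod 11 = 6
x = (22×11×11 + 0×24×6) mod 264 = 22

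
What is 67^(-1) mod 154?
23

gcd(67, 154) = 1, so the inverse exists.
Extended Euclidean algorithm on (154, 67):
154 = 2 × 67 + 20  ⟹  20 = (1)·154 + (-2)·67
67 = 3 × 20 + 7  ⟹  7 = (-3)·154 + (7)·67
20 = 2 × 7 + 6  ⟹  6 = (7)·154 + (-16)·67
7 = 1 × 6 + 1  ⟹  1 = (-10)·154 + (23)·67
So (23)·67 ≡ 1 (mod 154), i.e. 67^(-1) ≡ 23 (mod 154).
Check: 67 × 23 = 1541 ≡ 1 (mod 154)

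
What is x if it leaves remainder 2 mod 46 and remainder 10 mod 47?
1796

Using Chinese Remainder Theorem:
M = 46 × 47 = 2162
M1 = 47, M2 = 46
y1 = 47^(-1) mod 46 = 1
y2 = 46^(-1) mod 47 = 46
x = (2×47×1 + 10×46×46) mod 2162 = 1796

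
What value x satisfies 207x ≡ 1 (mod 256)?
47

gcd(207, 256) = 1, so the inverse exists.
Extended Euclidean algorithm on (256, 207):
256 = 1 × 207 + 49  ⟹  49 = (1)·256 + (-1)·207
207 = 4 × 49 + 11  ⟹  11 = (-4)·256 + (5)·207
49 = 4 × 11 + 5  ⟹  5 = (17)·256 + (-21)·207
11 = 2 × 5 + 1  ⟹  1 = (-38)·256 + (47)·207
So (47)·207 ≡ 1 (mod 256), i.e. 207^(-1) ≡ 47 (mod 256).
Check: 207 × 47 = 9729 ≡ 1 (mod 256)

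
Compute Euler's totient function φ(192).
64

192 = 2^6 × 3
φ(n) = n × ∏(1 - 1/p) for each prime p dividing n
φ(192) = 192 × (1 - 1/2) × (1 - 1/3) = 64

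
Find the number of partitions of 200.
3972999029388

p(n) counts ways to write n as a sum of positive integers (order ignored).
Euler's pentagonal recurrence: p(k) = p(k-1) + p(k-2) - p(k-5) - p(k-7) + p(k-12) + p(k-15) - ... (offsets j(3j∓1)/2, signs ++--, p(0)=1, p(<0)=0).
DP table for k = 0..199: p(0)=1, p(1)=1, p(2)=2, p(3)=3, p(4)=5, p(5)=7, p(6)=11, p(7)=15, p(8)=22, p(9)=30, p(10)=42, p(11)=56, p(12)=77, p(13)=101, p(14)=135, p(15)=176, p(16)=231, p(17)=297, p(18)=385, p(19)=490, p(20)=627, p(21)=792, p(22)=1002, p(23)=1255, p(24)=1575, p(25)=1958, p(26)=2436, p(27)=3010, p(28)=3718, p(29)=4565, p(30)=5604, p(31)=6842, p(32)=8349, p(33)=10143, p(34)=12310, p(35)=14883, p(36)=17977, p(37)=21637, p(38)=26015, p(39)=31185, p(40)=37338, p(41)=44583, p(42)=53174, p(43)=63261, p(44)=75175, p(45)=89134, p(46)=105558, p(47)=124754, p(48)=147273, p(49)=173525, p(50)=204226, p(51)=239943, p(52)=281589, p(53)=329931, p(54)=386155, p(55)=451276, p(56)=526823, p(57)=614154, p(58)=715220, p(59)=831820, p(60)=966467, p(61)=1121505, p(62)=1300156, p(63)=1505499, p(64)=1741630, p(65)=2012558, p(66)=2323520, p(67)=2679689, p(68)=3087735, p(69)=3554345, p(70)=4087968, p(71)=4697205, p(72)=5392783, p(73)=6185689, p(74)=7089500, p(75)=8118264, p(76)=9289091, p(77)=10619863, p(78)=12132164, p(79)=13848650, p(80)=15796476, p(81)=18004327, p(82)=20506255, p(83)=23338469, p(84)=26543660, p(85)=30167357, p(86)=34262962, p(87)=38887673, p(88)=44108109, p(89)=49995925, p(90)=56634173, p(91)=64112359, p(92)=72533807, p(93)=82010177, p(94)=92669720, p(95)=104651419, p(96)=118114304, p(97)=133230930, p(98)=150198136, p(99)=169229875, p(100)=190569292, p(101)=214481126, p(102)=241265379, p(103)=271248950, p(104)=304801365, p(105)=342325709, p(106)=384276336, p(107)=431149389, p(108)=483502844, p(109)=541946240, p(110)=607163746, p(111)=679903203, p(112)=761002156, p(113)=851376628, p(114)=952050665, p(115)=1064144451, p(116)=1188908248, p(117)=1327710076, p(118)=1482074143, p(119)=1653668665, p(120)=1844349560, p(121)=2056148051, p(122)=2291320912, p(123)=2552338241, p(124)=2841940500, p(125)=3163127352, p(126)=3519222692, p(127)=3913864295, p(128)=4351078600, p(129)=4835271870, p(130)=5371315400, p(131)=5964539504, p(132)=6620830889, p(133)=7346629512, p(134)=8149040695, p(135)=9035836076, p(136)=10015581680, p(137)=11097645016, p(138)=12292341831, p(139)=13610949895, p(140)=15065878135, p(141)=16670689208, p(142)=18440293320, p(143)=20390982757, p(144)=22540654445, p(145)=24908858009, p(146)=27517052599, p(147)=30388671978, p(148)=33549419497, p(149)=37027355200, p(150)=40853235313, p(151)=45060624582, p(152)=49686288421, p(153)=54770336324, p(154)=60356673280, p(155)=66493182097, p(156)=73232243759, p(157)=80630964769, p(158)=88751778802, p(159)=97662728555, p(160)=107438159466, p(161)=118159068427, p(162)=129913904637, p(163)=142798995930, p(164)=156919475295, p(165)=172389800255, p(166)=189334822579, p(167)=207890420102, p(168)=228204732751, p(169)=250438925115, p(170)=274768617130, p(171)=301384802048, p(172)=330495499613, p(173)=362326859895, p(174)=397125074750, p(175)=435157697830, p(176)=476715857290, p(177)=522115831195, p(178)=571701605655, p(179)=625846753120, p(180)=684957390936, p(181)=749474411781, p(182)=819876908323, p(183)=896684817527, p(184)=980462880430, p(185)=1071823774337, p(186)=1171432692373, p(187)=1280011042268, p(188)=1398341745571, p(189)=1527273599625, p(190)=1667727404093, p(191)=1820701100652, p(192)=1987276856363, p(193)=2168627105469, p(194)=2366022741845, p(195)=2580840212973, p(196)=2814570987591, p(197)=3068829878530, p(198)=3345365983698, p(199)=3646072432125.
Final step: p(200) = p(199) + p(198) - p(195) - p(193) + p(188) + p(185) - p(178) - p(174) + p(165) + p(160) - p(149) - p(143) + p(130) + p(123) - p(108) - p(100) + p(83) + p(74) - p(55) - p(45) + p(24) + p(13)
= 3646072432125 + 3345365983698 - 2580840212973 - 2168627105469 + 1398341745571 + 1071823774337 - 571701605655 - 397125074750 + 172389800255 + 107438159466 - 37027355200 - 20390982757 + 5371315400 + 2552338241 - 483502844 - 190569292 + 23338469 + 7089500 - 451276 - 89134 + 1575 + 101
= 3972999029388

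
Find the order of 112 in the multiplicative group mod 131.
13

131 is prime, so ord(112) divides φ(131) = 130.
Divisors of 130: 1, 2, 5, 10, 13, 26, 65, 130.
Repeated squaring: 112^1 ≡ 112, 112^2 ≡ 99, 112^4 ≡ 107, 112^8 ≡ 52, 112^16 ≡ 84, 112^32 ≡ 113, 112^64 ≡ 62, 112^128 ≡ 45 (mod 131).
Test 112^d mod 131 for each divisor d in increasing order:
112^1 ≡ 112
112^2 ≡ 99
112^5 = 112^4·112^1 ≡ 63
112^10 = 112^8·112^2 ≡ 39
112^13 = 112^8·112^4·112^1 ≡ 1  ← first divisor giving 1
The order is 13.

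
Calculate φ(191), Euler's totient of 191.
190

191 = 191
φ(n) = n × ∏(1 - 1/p) for each prime p dividing n
φ(191) = 191 × (1 - 1/191) = 190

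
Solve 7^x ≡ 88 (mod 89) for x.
44

Baby-step giant-step with step n = ⌈√89⌉ = 10.
Baby steps 7^j mod 89 (j:value) for j=0..9: 0:1, 1:7, 2:49, 3:76, 4:87, 5:75, 6:80, 7:26, 8:4, 9:28.
Giant-step multiplier: 7^(-10) ≡ 7^(88-10) = 7^78 ≡ 5 (mod 89).
Giant steps γ_i = 88·5^i mod 89: γ_0=88, γ_1=84, γ_2=64, γ_3=53, γ_4=87 (in table at j=4).
x = i·n + j = 4·10 + 4 = 44.
Check: 7^44 ≡ 88 (mod 89).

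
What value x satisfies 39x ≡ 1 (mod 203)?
177

gcd(39, 203) = 1, so the inverse exists.
Extended Euclidean algorithm on (203, 39):
203 = 5 × 39 + 8  ⟹  8 = (1)·203 + (-5)·39
39 = 4 × 8 + 7  ⟹  7 = (-4)·203 + (21)·39
8 = 1 × 7 + 1  ⟹  1 = (5)·203 + (-26)·39
So (-26)·39 ≡ 1 (mod 203), i.e. 39^(-1) ≡ -26 ≡ 177 (mod 203).
Check: 39 × 177 = 6903 ≡ 1 (mod 203)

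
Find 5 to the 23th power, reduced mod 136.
61

Repeated squaring. Binary of 23 = 10111.
5^1 ≡ 5 (mod 136); 5^2 ≡ 25 (mod 136); 5^4 ≡ 81 (mod 136); 5^8 ≡ 33 (mod 136); 5^16 ≡ 1 (mod 136)
5^23 = 5^1 × 5^2 × 5^4 × 5^16 ≡ 61 (mod 136)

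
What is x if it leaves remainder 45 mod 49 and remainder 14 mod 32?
878

Using Chinese Remainder Theorem:
M = 49 × 32 = 1568
M1 = 32, M2 = 49
y1 = 32^(-1) mod 49 = 23
y2 = 49^(-1) mod 32 = 17
x = (45×32×23 + 14×49×17) mod 1568 = 878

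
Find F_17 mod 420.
337

Matrix identity: Q^n = [[F_(n+1), F_n], [F_n, F_(n-1)]] with Q = [[1,1],[1,0]].
n = 17 = 10001₂. Square-and-multiply, entries mod 420:
Q^1 = [[1,1],[1,0]]
Q^2 = (Q^1)² = [[2,1],[1,1]]
Q^4 = (Q^2)² = [[5,3],[3,2]]
Q^8 = (Q^4)² = [[34,21],[21,13]]
Q^17 = (Q^8)²·Q = [[64,337],[337,147]]
F_17 mod 420 = Q^17[0][1] = 337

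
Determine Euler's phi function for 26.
12

26 = 2 × 13
φ(n) = n × ∏(1 - 1/p) for each prime p dividing n
φ(26) = 26 × (1 - 1/2) × (1 - 1/13) = 12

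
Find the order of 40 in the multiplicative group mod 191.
95

191 is prime, so ord(40) divides φ(191) = 190.
Divisors of 190: 1, 2, 5, 10, 19, 38, 95, 190.
Repeated squaring: 40^1 ≡ 40, 40^2 ≡ 72, 40^4 ≡ 27, 40^8 ≡ 156, 40^16 ≡ 79, 40^32 ≡ 129, 40^64 ≡ 24, 40^128 ≡ 3 (mod 191).
Test 40^d mod 191 for each divisor d in increasing order:
40^1 ≡ 40
40^2 ≡ 72
40^5 = 40^4·40^1 ≡ 125
40^10 = 40^8·40^2 ≡ 154
40^19 = 40^16·40^2·40^1 ≡ 39
40^38 = 40^32·40^4·40^2 ≡ 184
40^95 = 40^64·40^16·40^8·40^4·40^2·40^1 ≡ 1  ← first divisor giving 1
The order is 95.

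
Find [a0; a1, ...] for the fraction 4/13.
[0; 3, 4]

Euclidean algorithm steps:
4 = 0 × 13 + 4
13 = 3 × 4 + 1
4 = 4 × 1 + 0
Continued fraction: [0; 3, 4]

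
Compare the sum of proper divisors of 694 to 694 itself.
deficient

Proper divisors of 694: sum = 1 + 2 + 347 = 350
Since 350 < 694, 694 is deficient.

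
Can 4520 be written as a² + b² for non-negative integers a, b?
26² + 62² (a=26, b=62)

Factorization: 4520 = 2^3 × 5 × 113
By Fermat: n is sum of two squares iff every prime p ≡ 3 (mod 4) appears to even power.
All primes ≡ 3 (mod 4) appear to even power.
Search a = 0, 1, 2, … for 4520 - a² a perfect square: first hit at a = 26: 4520 - 676 = 3844 = 62².
4520 = 26² + 62² = 676 + 3844 ✓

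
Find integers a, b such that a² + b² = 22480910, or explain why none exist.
Not possible

Factorization: 22480910 = 2 × 5 × 131^3
By Fermat: n is sum of two squares iff every prime p ≡ 3 (mod 4) appears to even power.
Prime(s) ≡ 3 (mod 4) with odd exponent: [(131, 3)]
Therefore 22480910 cannot be expressed as a² + b².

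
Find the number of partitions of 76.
9289091

p(n) counts ways to write n as a sum of positive integers (order ignored).
Euler's pentagonal recurrence: p(k) = p(k-1) + p(k-2) - p(k-5) - p(k-7) + p(k-12) + p(k-15) - ... (offsets j(3j∓1)/2, signs ++--, p(0)=1, p(<0)=0).
DP table for k = 0..75: p(0)=1, p(1)=1, p(2)=2, p(3)=3, p(4)=5, p(5)=7, p(6)=11, p(7)=15, p(8)=22, p(9)=30, p(10)=42, p(11)=56, p(12)=77, p(13)=101, p(14)=135, p(15)=176, p(16)=231, p(17)=297, p(18)=385, p(19)=490, p(20)=627, p(21)=792, p(22)=1002, p(23)=1255, p(24)=1575, p(25)=1958, p(26)=2436, p(27)=3010, p(28)=3718, p(29)=4565, p(30)=5604, p(31)=6842, p(32)=8349, p(33)=10143, p(34)=12310, p(35)=14883, p(36)=17977, p(37)=21637, p(38)=26015, p(39)=31185, p(40)=37338, p(41)=44583, p(42)=53174, p(43)=63261, p(44)=75175, p(45)=89134, p(46)=105558, p(47)=124754, p(48)=147273, p(49)=173525, p(50)=204226, p(51)=239943, p(52)=281589, p(53)=329931, p(54)=386155, p(55)=451276, p(56)=526823, p(57)=614154, p(58)=715220, p(59)=831820, p(60)=966467, p(61)=1121505, p(62)=1300156, p(63)=1505499, p(64)=1741630, p(65)=2012558, p(66)=2323520, p(67)=2679689, p(68)=3087735, p(69)=3554345, p(70)=4087968, p(71)=4697205, p(72)=5392783, p(73)=6185689, p(74)=7089500, p(75)=8118264.
Final step: p(76) = p(75) + p(74) - p(71) - p(69) + p(64) + p(61) - p(54) - p(50) + p(41) + p(36) - p(25) - p(19) + p(6)
= 8118264 + 7089500 - 4697205 - 3554345 + 1741630 + 1121505 - 386155 - 204226 + 44583 + 17977 - 1958 - 490 + 11
= 9289091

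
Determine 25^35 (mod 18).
13

Repeated squaring. Binary of 35 = 100011.
25^1 ≡ 7 (mod 18); 25^2 ≡ 13 (mod 18); 25^4 ≡ 7 (mod 18); 25^8 ≡ 13 (mod 18); 25^16 ≡ 7 (mod 18); 25^32 ≡ 13 (mod 18)
25^35 = 25^1 × 25^2 × 25^32 ≡ 13 (mod 18)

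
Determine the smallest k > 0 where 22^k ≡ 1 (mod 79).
13

79 is prime, so ord(22) divides φ(79) = 78.
Divisors of 78: 1, 2, 3, 6, 13, 26, 39, 78.
Repeated squaring: 22^1 ≡ 22, 22^2 ≡ 10, 22^4 ≡ 21, 22^8 ≡ 46, 22^16 ≡ 62, 22^32 ≡ 52, 22^64 ≡ 18 (mod 79).
Test 22^d mod 79 for each divisor d in increasing order:
22^1 ≡ 22
22^2 ≡ 10
22^3 = 22^2·22^1 ≡ 62
22^6 = 22^4·22^2 ≡ 52
22^13 = 22^8·22^4·22^1 ≡ 1  ← first divisor giving 1
The order is 13.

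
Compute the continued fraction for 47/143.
[0; 3, 23, 2]

Euclidean algorithm steps:
47 = 0 × 143 + 47
143 = 3 × 47 + 2
47 = 23 × 2 + 1
2 = 2 × 1 + 0
Continued fraction: [0; 3, 23, 2]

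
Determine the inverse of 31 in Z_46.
3

gcd(31, 46) = 1, so the inverse exists.
Extended Euclidean algorithm on (46, 31):
46 = 1 × 31 + 15  ⟹  15 = (1)·46 + (-1)·31
31 = 2 × 15 + 1  ⟹  1 = (-2)·46 + (3)·31
So (3)·31 ≡ 1 (mod 46), i.e. 31^(-1) ≡ 3 (mod 46).
Check: 31 × 3 = 93 ≡ 1 (mod 46)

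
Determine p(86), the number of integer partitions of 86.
34262962

p(n) counts ways to write n as a sum of positive integers (order ignored).
Euler's pentagonal recurrence: p(k) = p(k-1) + p(k-2) - p(k-5) - p(k-7) + p(k-12) + p(k-15) - ... (offsets j(3j∓1)/2, signs ++--, p(0)=1, p(<0)=0).
DP table for k = 0..85: p(0)=1, p(1)=1, p(2)=2, p(3)=3, p(4)=5, p(5)=7, p(6)=11, p(7)=15, p(8)=22, p(9)=30, p(10)=42, p(11)=56, p(12)=77, p(13)=101, p(14)=135, p(15)=176, p(16)=231, p(17)=297, p(18)=385, p(19)=490, p(20)=627, p(21)=792, p(22)=1002, p(23)=1255, p(24)=1575, p(25)=1958, p(26)=2436, p(27)=3010, p(28)=3718, p(29)=4565, p(30)=5604, p(31)=6842, p(32)=8349, p(33)=10143, p(34)=12310, p(35)=14883, p(36)=17977, p(37)=21637, p(38)=26015, p(39)=31185, p(40)=37338, p(41)=44583, p(42)=53174, p(43)=63261, p(44)=75175, p(45)=89134, p(46)=105558, p(47)=124754, p(48)=147273, p(49)=173525, p(50)=204226, p(51)=239943, p(52)=281589, p(53)=329931, p(54)=386155, p(55)=451276, p(56)=526823, p(57)=614154, p(58)=715220, p(59)=831820, p(60)=966467, p(61)=1121505, p(62)=1300156, p(63)=1505499, p(64)=1741630, p(65)=2012558, p(66)=2323520, p(67)=2679689, p(68)=3087735, p(69)=3554345, p(70)=4087968, p(71)=4697205, p(72)=5392783, p(73)=6185689, p(74)=7089500, p(75)=8118264, p(76)=9289091, p(77)=10619863, p(78)=12132164, p(79)=13848650, p(80)=15796476, p(81)=18004327, p(82)=20506255, p(83)=23338469, p(84)=26543660, p(85)=30167357.
Final step: p(86) = p(85) + p(84) - p(81) - p(79) + p(74) + p(71) - p(64) - p(60) + p(51) + p(46) - p(35) - p(29) + p(16) + p(9)
= 30167357 + 26543660 - 18004327 - 13848650 + 7089500 + 4697205 - 1741630 - 966467 + 239943 + 105558 - 14883 - 4565 + 231 + 30
= 34262962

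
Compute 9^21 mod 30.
9

Repeated squaring. Binary of 21 = 10101.
9^1 ≡ 9 (mod 30); 9^2 ≡ 21 (mod 30); 9^4 ≡ 21 (mod 30); 9^8 ≡ 21 (mod 30); 9^16 ≡ 21 (mod 30)
9^21 = 9^1 × 9^4 × 9^16 ≡ 9 (mod 30)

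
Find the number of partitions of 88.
44108109

p(n) counts ways to write n as a sum of positive integers (order ignored).
Euler's pentagonal recurrence: p(k) = p(k-1) + p(k-2) - p(k-5) - p(k-7) + p(k-12) + p(k-15) - ... (offsets j(3j∓1)/2, signs ++--, p(0)=1, p(<0)=0).
DP table for k = 0..87: p(0)=1, p(1)=1, p(2)=2, p(3)=3, p(4)=5, p(5)=7, p(6)=11, p(7)=15, p(8)=22, p(9)=30, p(10)=42, p(11)=56, p(12)=77, p(13)=101, p(14)=135, p(15)=176, p(16)=231, p(17)=297, p(18)=385, p(19)=490, p(20)=627, p(21)=792, p(22)=1002, p(23)=1255, p(24)=1575, p(25)=1958, p(26)=2436, p(27)=3010, p(28)=3718, p(29)=4565, p(30)=5604, p(31)=6842, p(32)=8349, p(33)=10143, p(34)=12310, p(35)=14883, p(36)=17977, p(37)=21637, p(38)=26015, p(39)=31185, p(40)=37338, p(41)=44583, p(42)=53174, p(43)=63261, p(44)=75175, p(45)=89134, p(46)=105558, p(47)=124754, p(48)=147273, p(49)=173525, p(50)=204226, p(51)=239943, p(52)=281589, p(53)=329931, p(54)=386155, p(55)=451276, p(56)=526823, p(57)=614154, p(58)=715220, p(59)=831820, p(60)=966467, p(61)=1121505, p(62)=1300156, p(63)=1505499, p(64)=1741630, p(65)=2012558, p(66)=2323520, p(67)=2679689, p(68)=3087735, p(69)=3554345, p(70)=4087968, p(71)=4697205, p(72)=5392783, p(73)=6185689, p(74)=7089500, p(75)=8118264, p(76)=9289091, p(77)=10619863, p(78)=12132164, p(79)=13848650, p(80)=15796476, p(81)=18004327, p(82)=20506255, p(83)=23338469, p(84)=26543660, p(85)=30167357, p(86)=34262962, p(87)=38887673.
Final step: p(88) = p(87) + p(86) - p(83) - p(81) + p(76) + p(73) - p(66) - p(62) + p(53) + p(48) - p(37) - p(31) + p(18) + p(11)
= 38887673 + 34262962 - 23338469 - 18004327 + 9289091 + 6185689 - 2323520 - 1300156 + 329931 + 147273 - 21637 - 6842 + 385 + 56
= 44108109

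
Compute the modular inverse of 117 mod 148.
105

gcd(117, 148) = 1, so the inverse exists.
Extended Euclidean algorithm on (148, 117):
148 = 1 × 117 + 31  ⟹  31 = (1)·148 + (-1)·117
117 = 3 × 31 + 24  ⟹  24 = (-3)·148 + (4)·117
31 = 1 × 24 + 7  ⟹  7 = (4)·148 + (-5)·117
24 = 3 × 7 + 3  ⟹  3 = (-15)·148 + (19)·117
7 = 2 × 3 + 1  ⟹  1 = (34)·148 + (-43)·117
So (-43)·117 ≡ 1 (mod 148), i.e. 117^(-1) ≡ -43 ≡ 105 (mod 148).
Check: 117 × 105 = 12285 ≡ 1 (mod 148)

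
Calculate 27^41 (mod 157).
56

Repeated squaring. Binary of 41 = 101001.
27^1 ≡ 27 (mod 157); 27^2 ≡ 101 (mod 157); 27^4 ≡ 153 (mod 157); 27^8 ≡ 16 (mod 157); 27^16 ≡ 99 (mod 157); 27^32 ≡ 67 (mod 157)
27^41 = 27^1 × 27^8 × 27^32 ≡ 56 (mod 157)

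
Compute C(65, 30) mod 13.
0

Using Lucas' theorem:
Write n=65 and k=30 in base 13:
n in base 13: [5, 0]
k in base 13: [2, 4]
C(65,30) mod 13 = ∏ C(n_i, k_i) mod 13
Digit binomials (mod 13): C(5,2) = 10; C(0,4) = 0 (k_i > n_i)
Product: 10 × 0 = 0 ≡ 0 (mod 13)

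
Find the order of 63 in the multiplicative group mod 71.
70

71 is prime, so ord(63) divides φ(71) = 70.
Divisors of 70: 1, 2, 5, 7, 10, 14, 35, 70.
Repeated squaring: 63^1 ≡ 63, 63^2 ≡ 64, 63^4 ≡ 49, 63^8 ≡ 58, 63^16 ≡ 27, 63^32 ≡ 19, 63^64 ≡ 6 (mod 71).
Test 63^d mod 71 for each divisor d in increasing order:
63^1 ≡ 63
63^2 ≡ 64
63^5 = 63^4·63^1 ≡ 34
63^7 = 63^4·63^2·63^1 ≡ 46
63^10 = 63^8·63^2 ≡ 20
63^14 = 63^8·63^4·63^2 ≡ 57
63^35 = 63^32·63^2·63^1 ≡ 70
63^70 = 63^64·63^4·63^2 ≡ 1  ← first divisor giving 1
The order is 70.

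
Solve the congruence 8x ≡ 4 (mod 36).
x ≡ 5 (mod 9)

gcd(8, 36) = 4, which divides 4, so solutions exist.
Divide through by 4: 2x ≡ 1 (mod 9).
Find 2^(-1) mod 9 by the extended Euclidean algorithm:
9 = 4 × 2 + 1  ⟹  1 = (1)·9 + (-4)·2
So (-4)·2 ≡ 1 (mod 9), i.e. 2^(-1) ≡ -4 ≡ 5 (mod 9).
x ≡ 5 × 1 = 5 ≡ 5 (mod 9).
Check: 8 × 5 = 40 ≡ 4 (mod 36).
x ≡ 5 (mod 9), giving 4 solutions mod 36.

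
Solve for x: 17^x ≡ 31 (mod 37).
27

Baby-step giant-step with step n = ⌈√37⌉ = 7.
Baby steps 17^j mod 37 (j:value) for j=0..6: 0:1, 1:17, 2:30, 3:29, 4:12, 5:19, 6:27.
Giant-step multiplier: 17^(-7) ≡ 17^(36-7) = 17^29 ≡ 5 (mod 37).
Giant steps γ_i = 31·5^i mod 37: γ_0=31, γ_1=7, γ_2=35, γ_3=27 (in table at j=6).
x = i·n + j = 3·7 + 6 = 27.
Check: 17^27 ≡ 31 (mod 37).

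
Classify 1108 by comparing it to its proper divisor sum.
deficient

Proper divisors of 1108: sum = 1 + 2 + 4 + 277 + 554 = 838
Since 838 < 1108, 1108 is deficient.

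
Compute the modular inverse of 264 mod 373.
219

gcd(264, 373) = 1, so the inverse exists.
Extended Euclidean algorithm on (373, 264):
373 = 1 × 264 + 109  ⟹  109 = (1)·373 + (-1)·264
264 = 2 × 109 + 46  ⟹  46 = (-2)·373 + (3)·264
109 = 2 × 46 + 17  ⟹  17 = (5)·373 + (-7)·264
46 = 2 × 17 + 12  ⟹  12 = (-12)·373 + (17)·264
17 = 1 × 12 + 5  ⟹  5 = (17)·373 + (-24)·264
12 = 2 × 5 + 2  ⟹  2 = (-46)·373 + (65)·264
5 = 2 × 2 + 1  ⟹  1 = (109)·373 + (-154)·264
So (-154)·264 ≡ 1 (mod 373), i.e. 264^(-1) ≡ -154 ≡ 219 (mod 373).
Check: 264 × 219 = 57816 ≡ 1 (mod 373)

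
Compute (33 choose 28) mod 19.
7

Using Lucas' theorem:
Write n=33 and k=28 in base 19:
n in base 19: [1, 14]
k in base 19: [1, 9]
C(33,28) mod 19 = ∏ C(n_i, k_i) mod 19
Digit binomials (mod 19): C(1,1) = 1; C(14,9) = 2002 ≡ 7
Product: 1 × 7 = 7 ≡ 7 (mod 19)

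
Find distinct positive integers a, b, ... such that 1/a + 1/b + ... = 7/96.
1/14 + 1/672

Greedy algorithm:
7/96: ceiling(96/7) = 14, use 1/14
1/672: ceiling(672/1) = 672, use 1/672
Result: 7/96 = 1/14 + 1/672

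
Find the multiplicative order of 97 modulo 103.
51

103 is prime, so ord(97) divides φ(103) = 102.
Divisors of 102: 1, 2, 3, 6, 17, 34, 51, 102.
Repeated squaring: 97^1 ≡ 97, 97^2 ≡ 36, 97^4 ≡ 60, 97^8 ≡ 98, 97^16 ≡ 25, 97^32 ≡ 7, 97^64 ≡ 49 (mod 103).
Test 97^d mod 103 for each divisor d in increasing order:
97^1 ≡ 97
97^2 ≡ 36
97^3 = 97^2·97^1 ≡ 93
97^6 = 97^4·97^2 ≡ 100
97^17 = 97^16·97^1 ≡ 56
97^34 = 97^32·97^2 ≡ 46
97^51 = 97^32·97^16·97^2·97^1 ≡ 1  ← first divisor giving 1
The order is 51.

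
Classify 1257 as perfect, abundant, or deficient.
deficient

Proper divisors of 1257: sum = 1 + 3 + 419 = 423
Since 423 < 1257, 1257 is deficient.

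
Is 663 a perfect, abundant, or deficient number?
deficient

Proper divisors of 663: sum = 1 + 3 + 13 + 17 + 39 + 51 + 221 = 345
Since 345 < 663, 663 is deficient.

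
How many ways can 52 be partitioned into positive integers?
281589

p(n) counts ways to write n as a sum of positive integers (order ignored).
Euler's pentagonal recurrence: p(k) = p(k-1) + p(k-2) - p(k-5) - p(k-7) + p(k-12) + p(k-15) - ... (offsets j(3j∓1)/2, signs ++--, p(0)=1, p(<0)=0).
DP table for k = 0..51: p(0)=1, p(1)=1, p(2)=2, p(3)=3, p(4)=5, p(5)=7, p(6)=11, p(7)=15, p(8)=22, p(9)=30, p(10)=42, p(11)=56, p(12)=77, p(13)=101, p(14)=135, p(15)=176, p(16)=231, p(17)=297, p(18)=385, p(19)=490, p(20)=627, p(21)=792, p(22)=1002, p(23)=1255, p(24)=1575, p(25)=1958, p(26)=2436, p(27)=3010, p(28)=3718, p(29)=4565, p(30)=5604, p(31)=6842, p(32)=8349, p(33)=10143, p(34)=12310, p(35)=14883, p(36)=17977, p(37)=21637, p(38)=26015, p(39)=31185, p(40)=37338, p(41)=44583, p(42)=53174, p(43)=63261, p(44)=75175, p(45)=89134, p(46)=105558, p(47)=124754, p(48)=147273, p(49)=173525, p(50)=204226, p(51)=239943.
Final step: p(52) = p(51) + p(50) - p(47) - p(45) + p(40) + p(37) - p(30) - p(26) + p(17) + p(12) - p(1)
= 239943 + 204226 - 124754 - 89134 + 37338 + 21637 - 5604 - 2436 + 297 + 77 - 1
= 281589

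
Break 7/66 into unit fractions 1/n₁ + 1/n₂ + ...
1/10 + 1/165

Greedy algorithm:
7/66: ceiling(66/7) = 10, use 1/10
1/165: ceiling(165/1) = 165, use 1/165
Result: 7/66 = 1/10 + 1/165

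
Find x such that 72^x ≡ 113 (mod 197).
35

Baby-step giant-step with step n = ⌈√197⌉ = 15.
Baby steps 72^j mod 197 (j:value) for j=0..14: 0:1, 1:72, 2:62, 3:130, 4:101, 5:180, 6:155, 7:128, 8:154, 9:56, 10:92, 11:123, 12:188, 13:140, 14:33.
Giant-step multiplier: 72^(-15) ≡ 72^(196-15) = 72^181 ≡ 115 (mod 197).
Giant steps γ_i = 113·115^i mod 197: γ_0=113, γ_1=190, γ_2=180 (in table at j=5).
x = i·n + j = 2·15 + 5 = 35.
Check: 72^35 ≡ 113 (mod 197).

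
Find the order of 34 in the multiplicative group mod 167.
166

167 is prime, so ord(34) divides φ(167) = 166.
Divisors of 166: 1, 2, 83, 166.
Repeated squaring: 34^1 ≡ 34, 34^2 ≡ 154, 34^4 ≡ 2, 34^8 ≡ 4, 34^16 ≡ 16, 34^32 ≡ 89, 34^64 ≡ 72, 34^128 ≡ 7 (mod 167).
Test 34^d mod 167 for each divisor d in increasing order:
34^1 ≡ 34
34^2 ≡ 154
34^83 = 34^64·34^16·34^2·34^1 ≡ 166
34^166 = 34^128·34^32·34^4·34^2 ≡ 1  ← first divisor giving 1
The order is 166.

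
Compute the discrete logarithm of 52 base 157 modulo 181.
134

Baby-step giant-step with step n = ⌈√181⌉ = 14.
Baby steps 157^j mod 181 (j:value) for j=0..13: 0:1, 1:157, 2:33, 3:113, 4:3, 5:109, 6:99, 7:158, 8:9, 9:146, 10:116, 11:112, 12:27, 13:76.
Giant-step multiplier: 157^(-14) ≡ 157^(180-14) = 157^166 ≡ 168 (mod 181).
Giant steps γ_i = 52·168^i mod 181: γ_0=52, γ_1=48, γ_2=100, γ_3=148, γ_4=67, γ_5=34, γ_6=101, γ_7=135, γ_8=55, γ_9=9 (in table at j=8).
x = i·n + j = 9·14 + 8 = 134.
Check: 157^134 ≡ 52 (mod 181).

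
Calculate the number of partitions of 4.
5

p(n) counts ways to write n as a sum of positive integers (order ignored).
Examples: 4; 3 + 1; 2 + 2; 2 + 1 + 1; 1 + 1 + 1 + 1
p(4) = 5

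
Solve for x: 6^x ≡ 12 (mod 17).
3

Baby-step giant-step with step n = ⌈√17⌉ = 5.
Baby steps 6^j mod 17 (j:value) for j=0..4: 0:1, 1:6, 2:2, 3:12, 4:4.
h = 12 is already in the table at j=3, so x = 3.
Check: 6^3 ≡ 12 (mod 17).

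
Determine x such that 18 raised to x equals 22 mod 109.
76

Baby-step giant-step with step n = ⌈√109⌉ = 11.
Baby steps 18^j mod 109 (j:value) for j=0..10: 0:1, 1:18, 2:106, 3:55, 4:9, 5:53, 6:82, 7:59, 8:81, 9:41, 10:84.
Giant-step multiplier: 18^(-11) ≡ 18^(108-11) = 18^97 ≡ 70 (mod 109).
Giant steps γ_i = 22·70^i mod 109: γ_0=22, γ_1=14, γ_2=108, γ_3=39, γ_4=5, γ_5=23, γ_6=84 (in table at j=10).
x = i·n + j = 6·11 + 10 = 76.
Check: 18^76 ≡ 22 (mod 109).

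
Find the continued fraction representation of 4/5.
[0; 1, 4]

Euclidean algorithm steps:
4 = 0 × 5 + 4
5 = 1 × 4 + 1
4 = 4 × 1 + 0
Continued fraction: [0; 1, 4]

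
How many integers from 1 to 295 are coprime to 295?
232

295 = 5 × 59
φ(n) = n × ∏(1 - 1/p) for each prime p dividing n
φ(295) = 295 × (1 - 1/5) × (1 - 1/59) = 232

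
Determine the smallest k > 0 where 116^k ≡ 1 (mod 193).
192

193 is prime, so ord(116) divides φ(193) = 192.
Divisors of 192: 1, 2, 3, 4, 6, 8, 12, 16, 24, 32, 48, 64, 96, 192.
Repeated squaring: 116^1 ≡ 116, 116^2 ≡ 139, 116^4 ≡ 21, 116^8 ≡ 55, 116^16 ≡ 130, 116^32 ≡ 109, 116^64 ≡ 108, 116^128 ≡ 84 (mod 193).
Test 116^d mod 193 for each divisor d in increasing order:
116^1 ≡ 116
116^2 ≡ 139
116^3 = 116^2·116^1 ≡ 105
116^4 ≡ 21
116^6 = 116^4·116^2 ≡ 24
116^8 ≡ 55
116^12 = 116^8·116^4 ≡ 190
116^16 ≡ 130
116^24 = 116^16·116^8 ≡ 9
116^32 ≡ 109
116^48 = 116^32·116^16 ≡ 81
116^64 ≡ 108
116^96 = 116^64·116^32 ≡ 192
116^192 = 116^128·116^64 ≡ 1  ← first divisor giving 1
The order is 192.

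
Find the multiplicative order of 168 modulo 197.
98

197 is prime, so ord(168) divides φ(197) = 196.
Divisors of 196: 1, 2, 4, 7, 14, 28, 49, 98, 196.
Repeated squaring: 168^1 ≡ 168, 168^2 ≡ 53, 168^4 ≡ 51, 168^8 ≡ 40, 168^16 ≡ 24, 168^32 ≡ 182, 168^64 ≡ 28, 168^128 ≡ 193 (mod 197).
Test 168^d mod 197 for each divisor d in increasing order:
168^1 ≡ 168
168^2 ≡ 53
168^4 ≡ 51
168^7 = 168^4·168^2·168^1 ≡ 19
168^14 = 168^8·168^4·168^2 ≡ 164
168^28 = 168^16·168^8·168^4 ≡ 104
168^49 = 168^32·168^16·168^1 ≡ 196
168^98 = 168^64·168^32·168^2 ≡ 1  ← first divisor giving 1
The order is 98.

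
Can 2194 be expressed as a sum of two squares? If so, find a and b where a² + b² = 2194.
13² + 45² (a=13, b=45)

Factorization: 2194 = 2 × 1097
By Fermat: n is sum of two squares iff every prime p ≡ 3 (mod 4) appears to even power.
All primes ≡ 3 (mod 4) appear to even power.
Search a = 0, 1, 2, … for 2194 - a² a perfect square: first hit at a = 13: 2194 - 169 = 2025 = 45².
2194 = 13² + 45² = 169 + 2025 ✓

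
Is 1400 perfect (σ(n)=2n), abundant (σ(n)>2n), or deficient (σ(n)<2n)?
abundant

Proper divisors of 1400: sum = 1 + 2 + 4 + 5 + 7 + 8 + 10 + 14 + ... + 200 + 280 + 350 + 700 (23 divisors) = 2320
Since 2320 > 1400, 1400 is abundant.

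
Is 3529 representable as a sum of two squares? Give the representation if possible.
35² + 48² (a=35, b=48)

Factorization: 3529 = 3529
By Fermat: n is sum of two squares iff every prime p ≡ 3 (mod 4) appears to even power.
All primes ≡ 3 (mod 4) appear to even power.
Search a = 0, 1, 2, … for 3529 - a² a perfect square: first hit at a = 35: 3529 - 1225 = 2304 = 48².
3529 = 35² + 48² = 1225 + 2304 ✓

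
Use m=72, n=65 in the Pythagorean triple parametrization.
(959, 9360, 9409)

Euclid's formula: a = m² - n², b = 2mn, c = m² + n²
m = 72, n = 65
a = 72² - 65² = 5184 - 4225 = 959
b = 2 × 72 × 65 = 9360
c = 72² + 65² = 5184 + 4225 = 9409
Verification: 959² + 9360² = 919681 + 87609600 = 88529281 = 9409² ✓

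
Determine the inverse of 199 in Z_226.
159

gcd(199, 226) = 1, so the inverse exists.
Extended Euclidean algorithm on (226, 199):
226 = 1 × 199 + 27  ⟹  27 = (1)·226 + (-1)·199
199 = 7 × 27 + 10  ⟹  10 = (-7)·226 + (8)·199
27 = 2 × 10 + 7  ⟹  7 = (15)·226 + (-17)·199
10 = 1 × 7 + 3  ⟹  3 = (-22)·226 + (25)·199
7 = 2 × 3 + 1  ⟹  1 = (59)·226 + (-67)·199
So (-67)·199 ≡ 1 (mod 226), i.e. 199^(-1) ≡ -67 ≡ 159 (mod 226).
Check: 199 × 159 = 31641 ≡ 1 (mod 226)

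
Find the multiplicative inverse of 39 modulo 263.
27

gcd(39, 263) = 1, so the inverse exists.
Extended Euclidean algorithm on (263, 39):
263 = 6 × 39 + 29  ⟹  29 = (1)·263 + (-6)·39
39 = 1 × 29 + 10  ⟹  10 = (-1)·263 + (7)·39
29 = 2 × 10 + 9  ⟹  9 = (3)·263 + (-20)·39
10 = 1 × 9 + 1  ⟹  1 = (-4)·263 + (27)·39
So (27)·39 ≡ 1 (mod 263), i.e. 39^(-1) ≡ 27 (mod 263).
Check: 39 × 27 = 1053 ≡ 1 (mod 263)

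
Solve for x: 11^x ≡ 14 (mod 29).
5

Baby-step giant-step with step n = ⌈√29⌉ = 6.
Baby steps 11^j mod 29 (j:value) for j=0..5: 0:1, 1:11, 2:5, 3:26, 4:25, 5:14.
h = 14 is already in the table at j=5, so x = 5.
Check: 11^5 ≡ 14 (mod 29).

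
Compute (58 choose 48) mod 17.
0

Using Lucas' theorem:
Write n=58 and k=48 in base 17:
n in base 17: [3, 7]
k in base 17: [2, 14]
C(58,48) mod 17 = ∏ C(n_i, k_i) mod 17
Digit binomials (mod 17): C(3,2) = 3; C(7,14) = 0 (k_i > n_i)
Product: 3 × 0 = 0 ≡ 0 (mod 17)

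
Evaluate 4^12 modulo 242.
82

Repeated squaring. Binary of 12 = 1100.
4^1 ≡ 4 (mod 242); 4^2 ≡ 16 (mod 242); 4^4 ≡ 14 (mod 242); 4^8 ≡ 196 (mod 242)
4^12 = 4^4 × 4^8 ≡ 82 (mod 242)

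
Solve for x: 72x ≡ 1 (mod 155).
28

gcd(72, 155) = 1, so the inverse exists.
Extended Euclidean algorithm on (155, 72):
155 = 2 × 72 + 11  ⟹  11 = (1)·155 + (-2)·72
72 = 6 × 11 + 6  ⟹  6 = (-6)·155 + (13)·72
11 = 1 × 6 + 5  ⟹  5 = (7)·155 + (-15)·72
6 = 1 × 5 + 1  ⟹  1 = (-13)·155 + (28)·72
So (28)·72 ≡ 1 (mod 155), i.e. 72^(-1) ≡ 28 (mod 155).
Check: 72 × 28 = 2016 ≡ 1 (mod 155)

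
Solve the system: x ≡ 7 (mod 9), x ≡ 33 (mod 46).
79

Using Chinese Remainder Theorem:
M = 9 × 46 = 414
M1 = 46, M2 = 9
y1 = 46^(-1) mod 9 = 1
y2 = 9^(-1) mod 46 = 41
x = (7×46×1 + 33×9×41) mod 414 = 79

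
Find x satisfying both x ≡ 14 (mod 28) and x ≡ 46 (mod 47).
798

Using Chinese Remainder Theorem:
M = 28 × 47 = 1316
M1 = 47, M2 = 28
y1 = 47^(-1) mod 28 = 3
y2 = 28^(-1) mod 47 = 42
x = (14×47×3 + 46×28×42) mod 1316 = 798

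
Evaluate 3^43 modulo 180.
27

Repeated squaring. Binary of 43 = 101011.
3^1 ≡ 3 (mod 180); 3^2 ≡ 9 (mod 180); 3^4 ≡ 81 (mod 180); 3^8 ≡ 81 (mod 180); 3^16 ≡ 81 (mod 180); 3^32 ≡ 81 (mod 180)
3^43 = 3^1 × 3^2 × 3^8 × 3^32 ≡ 27 (mod 180)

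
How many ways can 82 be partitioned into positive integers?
20506255

p(n) counts ways to write n as a sum of positive integers (order ignored).
Euler's pentagonal recurrence: p(k) = p(k-1) + p(k-2) - p(k-5) - p(k-7) + p(k-12) + p(k-15) - ... (offsets j(3j∓1)/2, signs ++--, p(0)=1, p(<0)=0).
DP table for k = 0..81: p(0)=1, p(1)=1, p(2)=2, p(3)=3, p(4)=5, p(5)=7, p(6)=11, p(7)=15, p(8)=22, p(9)=30, p(10)=42, p(11)=56, p(12)=77, p(13)=101, p(14)=135, p(15)=176, p(16)=231, p(17)=297, p(18)=385, p(19)=490, p(20)=627, p(21)=792, p(22)=1002, p(23)=1255, p(24)=1575, p(25)=1958, p(26)=2436, p(27)=3010, p(28)=3718, p(29)=4565, p(30)=5604, p(31)=6842, p(32)=8349, p(33)=10143, p(34)=12310, p(35)=14883, p(36)=17977, p(37)=21637, p(38)=26015, p(39)=31185, p(40)=37338, p(41)=44583, p(42)=53174, p(43)=63261, p(44)=75175, p(45)=89134, p(46)=105558, p(47)=124754, p(48)=147273, p(49)=173525, p(50)=204226, p(51)=239943, p(52)=281589, p(53)=329931, p(54)=386155, p(55)=451276, p(56)=526823, p(57)=614154, p(58)=715220, p(59)=831820, p(60)=966467, p(61)=1121505, p(62)=1300156, p(63)=1505499, p(64)=1741630, p(65)=2012558, p(66)=2323520, p(67)=2679689, p(68)=3087735, p(69)=3554345, p(70)=4087968, p(71)=4697205, p(72)=5392783, p(73)=6185689, p(74)=7089500, p(75)=8118264, p(76)=9289091, p(77)=10619863, p(78)=12132164, p(79)=13848650, p(80)=15796476, p(81)=18004327.
Final step: p(82) = p(81) + p(80) - p(77) - p(75) + p(70) + p(67) - p(60) - p(56) + p(47) + p(42) - p(31) - p(25) + p(12) + p(5)
= 18004327 + 15796476 - 10619863 - 8118264 + 4087968 + 2679689 - 966467 - 526823 + 124754 + 53174 - 6842 - 1958 + 77 + 7
= 20506255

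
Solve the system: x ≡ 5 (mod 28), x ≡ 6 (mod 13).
201

Using Chinese Remainder Theorem:
M = 28 × 13 = 364
M1 = 13, M2 = 28
y1 = 13^(-1) mod 28 = 13
y2 = 28^(-1) mod 13 = 7
x = (5×13×13 + 6×28×7) mod 364 = 201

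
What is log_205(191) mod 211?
151

Baby-step giant-step with step n = ⌈√211⌉ = 15.
Baby steps 205^j mod 211 (j:value) for j=0..14: 0:1, 1:205, 2:36, 3:206, 4:30, 5:31, 6:25, 7:61, 8:56, 9:86, 10:117, 11:142, 12:203, 13:48, 14:134.
Giant-step multiplier: 205^(-15) ≡ 205^(210-15) = 205^195 ≡ 153 (mod 211).
Giant steps γ_i = 191·153^i mod 211: γ_0=191, γ_1=105, γ_2=29, γ_3=6, γ_4=74, γ_5=139, γ_6=167, γ_7=20, γ_8=106, γ_9=182, γ_10=205 (in table at j=1).
x = i·n + j = 10·15 + 1 = 151.
Check: 205^151 ≡ 191 (mod 211).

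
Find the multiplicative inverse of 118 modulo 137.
36

gcd(118, 137) = 1, so the inverse exists.
Extended Euclidean algorithm on (137, 118):
137 = 1 × 118 + 19  ⟹  19 = (1)·137 + (-1)·118
118 = 6 × 19 + 4  ⟹  4 = (-6)·137 + (7)·118
19 = 4 × 4 + 3  ⟹  3 = (25)·137 + (-29)·118
4 = 1 × 3 + 1  ⟹  1 = (-31)·137 + (36)·118
So (36)·118 ≡ 1 (mod 137), i.e. 118^(-1) ≡ 36 (mod 137).
Check: 118 × 36 = 4248 ≡ 1 (mod 137)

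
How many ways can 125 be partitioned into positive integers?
3163127352

p(n) counts ways to write n as a sum of positive integers (order ignored).
Euler's pentagonal recurrence: p(k) = p(k-1) + p(k-2) - p(k-5) - p(k-7) + p(k-12) + p(k-15) - ... (offsets j(3j∓1)/2, signs ++--, p(0)=1, p(<0)=0).
DP table for k = 0..124: p(0)=1, p(1)=1, p(2)=2, p(3)=3, p(4)=5, p(5)=7, p(6)=11, p(7)=15, p(8)=22, p(9)=30, p(10)=42, p(11)=56, p(12)=77, p(13)=101, p(14)=135, p(15)=176, p(16)=231, p(17)=297, p(18)=385, p(19)=490, p(20)=627, p(21)=792, p(22)=1002, p(23)=1255, p(24)=1575, p(25)=1958, p(26)=2436, p(27)=3010, p(28)=3718, p(29)=4565, p(30)=5604, p(31)=6842, p(32)=8349, p(33)=10143, p(34)=12310, p(35)=14883, p(36)=17977, p(37)=21637, p(38)=26015, p(39)=31185, p(40)=37338, p(41)=44583, p(42)=53174, p(43)=63261, p(44)=75175, p(45)=89134, p(46)=105558, p(47)=124754, p(48)=147273, p(49)=173525, p(50)=204226, p(51)=239943, p(52)=281589, p(53)=329931, p(54)=386155, p(55)=451276, p(56)=526823, p(57)=614154, p(58)=715220, p(59)=831820, p(60)=966467, p(61)=1121505, p(62)=1300156, p(63)=1505499, p(64)=1741630, p(65)=2012558, p(66)=2323520, p(67)=2679689, p(68)=3087735, p(69)=3554345, p(70)=4087968, p(71)=4697205, p(72)=5392783, p(73)=6185689, p(74)=7089500, p(75)=8118264, p(76)=9289091, p(77)=10619863, p(78)=12132164, p(79)=13848650, p(80)=15796476, p(81)=18004327, p(82)=20506255, p(83)=23338469, p(84)=26543660, p(85)=30167357, p(86)=34262962, p(87)=38887673, p(88)=44108109, p(89)=49995925, p(90)=56634173, p(91)=64112359, p(92)=72533807, p(93)=82010177, p(94)=92669720, p(95)=104651419, p(96)=118114304, p(97)=133230930, p(98)=150198136, p(99)=169229875, p(100)=190569292, p(101)=214481126, p(102)=241265379, p(103)=271248950, p(104)=304801365, p(105)=342325709, p(106)=384276336, p(107)=431149389, p(108)=483502844, p(109)=541946240, p(110)=607163746, p(111)=679903203, p(112)=761002156, p(113)=851376628, p(114)=952050665, p(115)=1064144451, p(116)=1188908248, p(117)=1327710076, p(118)=1482074143, p(119)=1653668665, p(120)=1844349560, p(121)=2056148051, p(122)=2291320912, p(123)=2552338241, p(124)=2841940500.
Final step: p(125) = p(124) + p(123) - p(120) - p(118) + p(113) + p(110) - p(103) - p(99) + p(90) + p(85) - p(74) - p(68) + p(55) + p(48) - p(33) - p(25) + p(8)
= 2841940500 + 2552338241 - 1844349560 - 1482074143 + 851376628 + 607163746 - 271248950 - 169229875 + 56634173 + 30167357 - 7089500 - 3087735 + 451276 + 147273 - 10143 - 1958 + 22
= 3163127352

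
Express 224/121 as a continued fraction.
[1; 1, 5, 1, 2, 1, 1, 2]

Euclidean algorithm steps:
224 = 1 × 121 + 103
121 = 1 × 103 + 18
103 = 5 × 18 + 13
18 = 1 × 13 + 5
13 = 2 × 5 + 3
5 = 1 × 3 + 2
3 = 1 × 2 + 1
2 = 2 × 1 + 0
Continued fraction: [1; 1, 5, 1, 2, 1, 1, 2]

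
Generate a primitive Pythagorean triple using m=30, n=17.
(611, 1020, 1189)

Euclid's formula: a = m² - n², b = 2mn, c = m² + n²
m = 30, n = 17
a = 30² - 17² = 900 - 289 = 611
b = 2 × 30 × 17 = 1020
c = 30² + 17² = 900 + 289 = 1189
Verification: 611² + 1020² = 373321 + 1040400 = 1413721 = 1189² ✓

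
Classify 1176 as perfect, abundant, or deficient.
abundant

Proper divisors of 1176: sum = 1 + 2 + 3 + 4 + 6 + 7 + 8 + 12 + ... + 196 + 294 + 392 + 588 (23 divisors) = 2244
Since 2244 > 1176, 1176 is abundant.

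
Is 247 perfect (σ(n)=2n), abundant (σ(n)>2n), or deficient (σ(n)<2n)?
deficient

Proper divisors of 247: sum = 1 + 13 + 19 = 33
Since 33 < 247, 247 is deficient.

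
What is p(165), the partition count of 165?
172389800255

p(n) counts ways to write n as a sum of positive integers (order ignored).
Euler's pentagonal recurrence: p(k) = p(k-1) + p(k-2) - p(k-5) - p(k-7) + p(k-12) + p(k-15) - ... (offsets j(3j∓1)/2, signs ++--, p(0)=1, p(<0)=0).
DP table for k = 0..164: p(0)=1, p(1)=1, p(2)=2, p(3)=3, p(4)=5, p(5)=7, p(6)=11, p(7)=15, p(8)=22, p(9)=30, p(10)=42, p(11)=56, p(12)=77, p(13)=101, p(14)=135, p(15)=176, p(16)=231, p(17)=297, p(18)=385, p(19)=490, p(20)=627, p(21)=792, p(22)=1002, p(23)=1255, p(24)=1575, p(25)=1958, p(26)=2436, p(27)=3010, p(28)=3718, p(29)=4565, p(30)=5604, p(31)=6842, p(32)=8349, p(33)=10143, p(34)=12310, p(35)=14883, p(36)=17977, p(37)=21637, p(38)=26015, p(39)=31185, p(40)=37338, p(41)=44583, p(42)=53174, p(43)=63261, p(44)=75175, p(45)=89134, p(46)=105558, p(47)=124754, p(48)=147273, p(49)=173525, p(50)=204226, p(51)=239943, p(52)=281589, p(53)=329931, p(54)=386155, p(55)=451276, p(56)=526823, p(57)=614154, p(58)=715220, p(59)=831820, p(60)=966467, p(61)=1121505, p(62)=1300156, p(63)=1505499, p(64)=1741630, p(65)=2012558, p(66)=2323520, p(67)=2679689, p(68)=3087735, p(69)=3554345, p(70)=4087968, p(71)=4697205, p(72)=5392783, p(73)=6185689, p(74)=7089500, p(75)=8118264, p(76)=9289091, p(77)=10619863, p(78)=12132164, p(79)=13848650, p(80)=15796476, p(81)=18004327, p(82)=20506255, p(83)=23338469, p(84)=26543660, p(85)=30167357, p(86)=34262962, p(87)=38887673, p(88)=44108109, p(89)=49995925, p(90)=56634173, p(91)=64112359, p(92)=72533807, p(93)=82010177, p(94)=92669720, p(95)=104651419, p(96)=118114304, p(97)=133230930, p(98)=150198136, p(99)=169229875, p(100)=190569292, p(101)=214481126, p(102)=241265379, p(103)=271248950, p(104)=304801365, p(105)=342325709, p(106)=384276336, p(107)=431149389, p(108)=483502844, p(109)=541946240, p(110)=607163746, p(111)=679903203, p(112)=761002156, p(113)=851376628, p(114)=952050665, p(115)=1064144451, p(116)=1188908248, p(117)=1327710076, p(118)=1482074143, p(119)=1653668665, p(120)=1844349560, p(121)=2056148051, p(122)=2291320912, p(123)=2552338241, p(124)=2841940500, p(125)=3163127352, p(126)=3519222692, p(127)=3913864295, p(128)=4351078600, p(129)=4835271870, p(130)=5371315400, p(131)=5964539504, p(132)=6620830889, p(133)=7346629512, p(134)=8149040695, p(135)=9035836076, p(136)=10015581680, p(137)=11097645016, p(138)=12292341831, p(139)=13610949895, p(140)=15065878135, p(141)=16670689208, p(142)=18440293320, p(143)=20390982757, p(144)=22540654445, p(145)=24908858009, p(146)=27517052599, p(147)=30388671978, p(148)=33549419497, p(149)=37027355200, p(150)=40853235313, p(151)=45060624582, p(152)=49686288421, p(153)=54770336324, p(154)=60356673280, p(155)=66493182097, p(156)=73232243759, p(157)=80630964769, p(158)=88751778802, p(159)=97662728555, p(160)=107438159466, p(161)=118159068427, p(162)=129913904637, p(163)=142798995930, p(164)=156919475295.
Final step: p(165) = p(164) + p(163) - p(160) - p(158) + p(153) + p(150) - p(143) - p(139) + p(130) + p(125) - p(114) - p(108) + p(95) + p(88) - p(73) - p(65) + p(48) + p(39) - p(20) - p(10)
= 156919475295 + 142798995930 - 107438159466 - 88751778802 + 54770336324 + 40853235313 - 20390982757 - 13610949895 + 5371315400 + 3163127352 - 952050665 - 483502844 + 104651419 + 44108109 - 6185689 - 2012558 + 147273 + 31185 - 627 - 42
= 172389800255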